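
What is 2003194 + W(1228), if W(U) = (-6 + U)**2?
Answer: 3496478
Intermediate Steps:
2003194 + W(1228) = 2003194 + (-6 + 1228)**2 = 2003194 + 1222**2 = 2003194 + 1493284 = 3496478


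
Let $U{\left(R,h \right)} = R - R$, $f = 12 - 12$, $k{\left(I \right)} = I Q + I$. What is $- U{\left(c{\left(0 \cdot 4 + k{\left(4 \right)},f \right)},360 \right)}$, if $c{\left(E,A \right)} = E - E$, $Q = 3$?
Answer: $0$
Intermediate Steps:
$k{\left(I \right)} = 4 I$ ($k{\left(I \right)} = I 3 + I = 3 I + I = 4 I$)
$f = 0$
$c{\left(E,A \right)} = 0$
$U{\left(R,h \right)} = 0$
$- U{\left(c{\left(0 \cdot 4 + k{\left(4 \right)},f \right)},360 \right)} = \left(-1\right) 0 = 0$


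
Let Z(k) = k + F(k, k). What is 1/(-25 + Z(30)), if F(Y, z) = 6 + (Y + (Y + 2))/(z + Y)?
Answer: 30/361 ≈ 0.083102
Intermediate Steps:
F(Y, z) = 6 + (2 + 2*Y)/(Y + z) (F(Y, z) = 6 + (Y + (2 + Y))/(Y + z) = 6 + (2 + 2*Y)/(Y + z))
Z(k) = k + (1 + 7*k)/k (Z(k) = k + 2*(1 + 3*k + 4*k)/(k + k) = k + 2*(1 + 7*k)/((2*k)) = k + 2*(1/(2*k))*(1 + 7*k) = k + (1 + 7*k)/k)
1/(-25 + Z(30)) = 1/(-25 + (7 + 30 + 1/30)) = 1/(-25 + 1111/30) = 1/(361/30) = 30/361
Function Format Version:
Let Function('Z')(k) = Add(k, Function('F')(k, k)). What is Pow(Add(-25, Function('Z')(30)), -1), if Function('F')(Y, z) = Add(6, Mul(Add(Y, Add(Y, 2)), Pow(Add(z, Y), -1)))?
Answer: Rational(30, 361) ≈ 0.083102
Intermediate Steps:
Function('F')(Y, z) = Add(6, Mul(Pow(Add(Y, z), -1), Add(2, Mul(2, Y)))) (Function('F')(Y, z) = Add(6, Mul(Add(Y, Add(2, Y)), Pow(Add(Y, z), -1))) = Add(6, Mul(Add(2, Mul(2, Y)), Pow(Add(Y, z), -1))) = Add(6, Mul(Pow(Add(Y, z), -1), Add(2, Mul(2, Y)))))
Function('Z')(k) = Add(k, Mul(Pow(k, -1), Add(1, Mul(7, k)))) (Function('Z')(k) = Add(k, Mul(2, Pow(Add(k, k), -1), Add(1, Mul(3, k), Mul(4, k)))) = Add(k, Mul(2, Pow(Mul(2, k), -1), Add(1, Mul(7, k)))) = Add(k, Mul(2, Mul(Rational(1, 2), Pow(k, -1)), Add(1, Mul(7, k)))) = Add(k, Mul(Pow(k, -1), Add(1, Mul(7, k)))))
Pow(Add(-25, Function('Z')(30)), -1) = Pow(Add(-25, Add(7, 30, Pow(30, -1))), -1) = Pow(Add(-25, Add(7, 30, Rational(1, 30))), -1) = Pow(Add(-25, Rational(1111, 30)), -1) = Pow(Rational(361, 30), -1) = Rational(30, 361)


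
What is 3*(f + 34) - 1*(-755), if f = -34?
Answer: 755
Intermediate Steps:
3*(f + 34) - 1*(-755) = 3*(-34 + 34) - 1*(-755) = 3*0 + 755 = 0 + 755 = 755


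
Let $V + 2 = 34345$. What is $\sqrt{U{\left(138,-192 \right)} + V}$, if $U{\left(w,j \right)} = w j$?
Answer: $\sqrt{7847} \approx 88.583$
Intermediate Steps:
$V = 34343$ ($V = -2 + 34345 = 34343$)
$U{\left(w,j \right)} = j w$
$\sqrt{U{\left(138,-192 \right)} + V} = \sqrt{\left(-192\right) 138 + 34343} = \sqrt{-26496 + 34343} = \sqrt{7847}$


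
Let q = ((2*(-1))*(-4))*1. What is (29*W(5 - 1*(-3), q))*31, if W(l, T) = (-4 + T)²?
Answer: 14384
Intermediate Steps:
q = 8 (q = -2*(-4)*1 = 8*1 = 8)
(29*W(5 - 1*(-3), q))*31 = (29*(-4 + 8)²)*31 = (29*4²)*31 = (29*16)*31 = 464*31 = 14384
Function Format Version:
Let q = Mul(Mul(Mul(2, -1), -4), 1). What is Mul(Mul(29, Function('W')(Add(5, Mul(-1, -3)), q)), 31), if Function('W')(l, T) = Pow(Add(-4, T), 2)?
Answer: 14384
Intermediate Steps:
q = 8 (q = Mul(Mul(-2, -4), 1) = Mul(8, 1) = 8)
Mul(Mul(29, Function('W')(Add(5, Mul(-1, -3)), q)), 31) = Mul(Mul(29, Pow(Add(-4, 8), 2)), 31) = Mul(Mul(29, Pow(4, 2)), 31) = Mul(Mul(29, 16), 31) = Mul(464, 31) = 14384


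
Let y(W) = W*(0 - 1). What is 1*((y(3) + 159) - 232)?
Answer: -76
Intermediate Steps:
y(W) = -W (y(W) = W*(-1) = -W)
1*((y(3) + 159) - 232) = 1*((-1*3 + 159) - 232) = 1*((-3 + 159) - 232) = 1*(156 - 232) = 1*(-76) = -76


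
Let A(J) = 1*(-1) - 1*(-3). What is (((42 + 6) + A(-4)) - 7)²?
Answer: 1849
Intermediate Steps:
A(J) = 2 (A(J) = -1 + 3 = 2)
(((42 + 6) + A(-4)) - 7)² = (((42 + 6) + 2) - 7)² = ((48 + 2) - 7)² = (50 - 7)² = 43² = 1849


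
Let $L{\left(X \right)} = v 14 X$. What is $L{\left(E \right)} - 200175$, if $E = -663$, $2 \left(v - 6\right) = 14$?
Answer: $-320841$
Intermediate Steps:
$v = 13$ ($v = 6 + \frac{1}{2} \cdot 14 = 6 + 7 = 13$)
$L{\left(X \right)} = 182 X$ ($L{\left(X \right)} = 13 \cdot 14 X = 182 X$)
$L{\left(E \right)} - 200175 = 182 \left(-663\right) - 200175 = -120666 - 200175 = -320841$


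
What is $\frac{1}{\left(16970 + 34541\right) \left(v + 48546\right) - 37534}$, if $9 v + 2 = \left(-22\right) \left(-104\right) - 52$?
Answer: $\frac{9}{22620614822} \approx 3.9787 \cdot 10^{-10}$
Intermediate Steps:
$v = \frac{2234}{9}$ ($v = - \frac{2}{9} + \frac{\left(-22\right) \left(-104\right) - 52}{9} = - \frac{2}{9} + \frac{2288 - 52}{9} = - \frac{2}{9} + \frac{1}{9} \cdot 2236 = - \frac{2}{9} + \frac{2236}{9} = \frac{2234}{9} \approx 248.22$)
$\frac{1}{\left(16970 + 34541\right) \left(v + 48546\right) - 37534} = \frac{1}{\left(16970 + 34541\right) \left(\frac{2234}{9} + 48546\right) - 37534} = \frac{1}{51511 \cdot \frac{439148}{9} - 37534} = \frac{1}{\frac{22620952628}{9} - 37534} = \frac{1}{\frac{22620614822}{9}} = \frac{9}{22620614822}$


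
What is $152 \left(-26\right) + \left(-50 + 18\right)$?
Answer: $-3984$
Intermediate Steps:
$152 \left(-26\right) + \left(-50 + 18\right) = -3952 - 32 = -3984$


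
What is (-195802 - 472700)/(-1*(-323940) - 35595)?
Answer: -222834/96115 ≈ -2.3184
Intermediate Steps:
(-195802 - 472700)/(-1*(-323940) - 35595) = -668502/(323940 - 35595) = -668502/288345 = -668502*1/288345 = -222834/96115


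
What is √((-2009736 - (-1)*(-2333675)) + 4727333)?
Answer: 3*√42658 ≈ 619.61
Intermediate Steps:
√((-2009736 - (-1)*(-2333675)) + 4727333) = √((-2009736 - 1*2333675) + 4727333) = √((-2009736 - 2333675) + 4727333) = √(-4343411 + 4727333) = √383922 = 3*√42658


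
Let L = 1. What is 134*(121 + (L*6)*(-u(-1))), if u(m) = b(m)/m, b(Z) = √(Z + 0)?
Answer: 16214 + 804*I ≈ 16214.0 + 804.0*I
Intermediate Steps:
b(Z) = √Z
u(m) = m^(-½) (u(m) = √m/m = m^(-½))
134*(121 + (L*6)*(-u(-1))) = 134*(121 + (1*6)*(-1/√(-1))) = 134*(121 + 6*(-(-1)*I)) = 134*(121 + 6*I) = 16214 + 804*I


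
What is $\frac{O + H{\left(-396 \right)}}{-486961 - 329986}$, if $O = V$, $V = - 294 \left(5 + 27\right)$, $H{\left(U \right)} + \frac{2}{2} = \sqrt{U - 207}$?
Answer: $\frac{9409}{816947} - \frac{3 i \sqrt{67}}{816947} \approx 0.011517 - 3.0058 \cdot 10^{-5} i$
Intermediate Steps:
$H{\left(U \right)} = -1 + \sqrt{-207 + U}$ ($H{\left(U \right)} = -1 + \sqrt{U - 207} = -1 + \sqrt{-207 + U}$)
$V = -9408$ ($V = \left(-294\right) 32 = -9408$)
$O = -9408$
$\frac{O + H{\left(-396 \right)}}{-486961 - 329986} = \frac{-9408 - \left(1 - \sqrt{-207 - 396}\right)}{-486961 - 329986} = \frac{-9408 - \left(1 - \sqrt{-603}\right)}{-816947} = \left(-9408 - \left(1 - 3 i \sqrt{67}\right)\right) \left(- \frac{1}{816947}\right) = \left(-9409 + 3 i \sqrt{67}\right) \left(- \frac{1}{816947}\right) = \frac{9409}{816947} - \frac{3 i \sqrt{67}}{816947}$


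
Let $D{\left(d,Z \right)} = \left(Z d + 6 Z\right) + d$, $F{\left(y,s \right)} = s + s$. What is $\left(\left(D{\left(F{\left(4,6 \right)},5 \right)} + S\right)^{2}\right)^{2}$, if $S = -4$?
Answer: $92236816$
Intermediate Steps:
$F{\left(y,s \right)} = 2 s$
$D{\left(d,Z \right)} = d + 6 Z + Z d$ ($D{\left(d,Z \right)} = \left(6 Z + Z d\right) + d = d + 6 Z + Z d$)
$\left(\left(D{\left(F{\left(4,6 \right)},5 \right)} + S\right)^{2}\right)^{2} = \left(\left(\left(2 \cdot 6 + 6 \cdot 5 + 5 \cdot 2 \cdot 6\right) - 4\right)^{2}\right)^{2} = \left(\left(\left(12 + 30 + 5 \cdot 12\right) - 4\right)^{2}\right)^{2} = \left(\left(\left(12 + 30 + 60\right) - 4\right)^{2}\right)^{2} = \left(\left(102 - 4\right)^{2}\right)^{2} = \left(98^{2}\right)^{2} = 9604^{2} = 92236816$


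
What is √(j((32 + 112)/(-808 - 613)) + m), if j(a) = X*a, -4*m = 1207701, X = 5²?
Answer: 3*I*√5529840901/406 ≈ 549.48*I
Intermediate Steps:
X = 25
m = -1207701/4 (m = -¼*1207701 = -1207701/4 ≈ -3.0193e+5)
j(a) = 25*a
√(j((32 + 112)/(-808 - 613)) + m) = √(25*((32 + 112)/(-808 - 613)) - 1207701/4) = √(25*(144/(-1421)) - 1207701/4) = √(25*(144*(-1/1421)) - 1207701/4) = √(25*(-144/1421) - 1207701/4) = √(-3600/1421 - 1207701/4) = √(-1716157521/5684) = 3*I*√5529840901/406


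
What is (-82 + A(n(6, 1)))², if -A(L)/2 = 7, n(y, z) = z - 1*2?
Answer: 9216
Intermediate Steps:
n(y, z) = -2 + z (n(y, z) = z - 2 = -2 + z)
A(L) = -14 (A(L) = -2*7 = -14)
(-82 + A(n(6, 1)))² = (-82 - 14)² = (-96)² = 9216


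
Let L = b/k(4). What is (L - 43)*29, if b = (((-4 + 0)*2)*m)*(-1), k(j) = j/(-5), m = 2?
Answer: -1827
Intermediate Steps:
k(j) = -j/5 (k(j) = j*(-1/5) = -j/5)
b = 16 (b = (((-4 + 0)*2)*2)*(-1) = (-4*2*2)*(-1) = -8*2*(-1) = -16*(-1) = 16)
L = -20 (L = 16/((-1/5*4)) = 16/(-4/5) = 16*(-5/4) = -20)
(L - 43)*29 = (-20 - 43)*29 = -63*29 = -1827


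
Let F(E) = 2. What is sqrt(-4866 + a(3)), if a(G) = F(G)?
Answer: 16*I*sqrt(19) ≈ 69.742*I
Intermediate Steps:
a(G) = 2
sqrt(-4866 + a(3)) = sqrt(-4866 + 2) = sqrt(-4864) = 16*I*sqrt(19)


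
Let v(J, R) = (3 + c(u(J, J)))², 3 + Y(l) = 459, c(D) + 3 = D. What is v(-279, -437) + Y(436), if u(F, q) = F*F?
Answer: 6059221737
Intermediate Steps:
u(F, q) = F²
c(D) = -3 + D
Y(l) = 456 (Y(l) = -3 + 459 = 456)
v(J, R) = J⁴ (v(J, R) = (3 + (-3 + J²))² = (J²)² = J⁴)
v(-279, -437) + Y(436) = (-279)⁴ + 456 = 6059221281 + 456 = 6059221737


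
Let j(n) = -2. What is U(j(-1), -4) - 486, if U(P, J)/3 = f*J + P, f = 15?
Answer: -672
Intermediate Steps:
U(P, J) = 3*P + 45*J (U(P, J) = 3*(15*J + P) = 3*(P + 15*J) = 3*P + 45*J)
U(j(-1), -4) - 486 = (3*(-2) + 45*(-4)) - 486 = (-6 - 180) - 486 = -186 - 486 = -672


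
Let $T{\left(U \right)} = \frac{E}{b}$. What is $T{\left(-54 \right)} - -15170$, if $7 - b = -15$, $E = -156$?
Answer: $\frac{166792}{11} \approx 15163.0$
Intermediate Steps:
$b = 22$ ($b = 7 - -15 = 7 + 15 = 22$)
$T{\left(U \right)} = - \frac{78}{11}$ ($T{\left(U \right)} = - \frac{156}{22} = \left(-156\right) \frac{1}{22} = - \frac{78}{11}$)
$T{\left(-54 \right)} - -15170 = - \frac{78}{11} - -15170 = - \frac{78}{11} + 15170 = \frac{166792}{11}$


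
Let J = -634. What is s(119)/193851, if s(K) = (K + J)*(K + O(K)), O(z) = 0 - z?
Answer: 0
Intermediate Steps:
O(z) = -z
s(K) = 0 (s(K) = (K - 634)*(K - K) = (-634 + K)*0 = 0)
s(119)/193851 = 0/193851 = 0*(1/193851) = 0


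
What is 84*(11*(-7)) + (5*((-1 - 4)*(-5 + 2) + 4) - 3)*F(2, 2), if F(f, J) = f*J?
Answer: -6100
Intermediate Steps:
F(f, J) = J*f
84*(11*(-7)) + (5*((-1 - 4)*(-5 + 2) + 4) - 3)*F(2, 2) = 84*(11*(-7)) + (5*((-1 - 4)*(-5 + 2) + 4) - 3)*(2*2) = 84*(-77) + (5*(-5*(-3) + 4) - 3)*4 = -6468 + (5*(15 + 4) - 3)*4 = -6468 + (5*19 - 3)*4 = -6468 + (95 - 3)*4 = -6468 + 92*4 = -6468 + 368 = -6100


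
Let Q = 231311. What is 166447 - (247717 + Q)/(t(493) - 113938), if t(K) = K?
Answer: 6294352981/37815 ≈ 1.6645e+5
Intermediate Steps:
166447 - (247717 + Q)/(t(493) - 113938) = 166447 - (247717 + 231311)/(493 - 113938) = 166447 - 479028/(-113445) = 166447 - 479028*(-1)/113445 = 166447 - 1*(-159676/37815) = 166447 + 159676/37815 = 6294352981/37815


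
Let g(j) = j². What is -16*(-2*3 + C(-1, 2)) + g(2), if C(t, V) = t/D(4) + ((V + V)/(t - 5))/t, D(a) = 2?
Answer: 292/3 ≈ 97.333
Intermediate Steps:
C(t, V) = t/2 + 2*V/(t*(-5 + t)) (C(t, V) = t/2 + ((V + V)/(t - 5))/t = t*(½) + ((2*V)/(-5 + t))/t = t/2 + (2*V/(-5 + t))/t = t/2 + 2*V/(t*(-5 + t)))
-16*(-2*3 + C(-1, 2)) + g(2) = -16*(-2*3 + (½)*((-1)³ - 5*(-1)² + 4*2)/(-1*(-5 - 1))) + 2² = -16*(-6 + (½)*(-1)*(-1 - 5*1 + 8)/(-6)) + 4 = -16*(-6 + (½)*(-1)*(-⅙)*(-1 - 5 + 8)) + 4 = -16*(-6 + (½)*(-1)*(-⅙)*2) + 4 = -16*(-6 + ⅙) + 4 = -16*(-35/6) + 4 = 280/3 + 4 = 292/3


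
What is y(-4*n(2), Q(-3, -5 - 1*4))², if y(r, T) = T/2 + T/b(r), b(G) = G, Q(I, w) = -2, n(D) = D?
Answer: 9/16 ≈ 0.56250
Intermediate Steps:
y(r, T) = T/2 + T/r
y(-4*n(2), Q(-3, -5 - 1*4))² = ((½)*(-2) - 2/((-4*2)))² = (-1 - 2/(-8))² = (-1 - 2*(-⅛))² = (-1 + ¼)² = (-¾)² = 9/16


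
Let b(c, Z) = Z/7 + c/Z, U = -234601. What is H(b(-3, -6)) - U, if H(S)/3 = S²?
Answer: 45981871/196 ≈ 2.3460e+5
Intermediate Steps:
b(c, Z) = Z/7 + c/Z (b(c, Z) = Z*(⅐) + c/Z = Z/7 + c/Z)
H(S) = 3*S²
H(b(-3, -6)) - U = 3*((⅐)*(-6) - 3/(-6))² - 1*(-234601) = 3*(-6/7 - 3*(-⅙))² + 234601 = 3*(-6/7 + ½)² + 234601 = 3*(-5/14)² + 234601 = 3*(25/196) + 234601 = 75/196 + 234601 = 45981871/196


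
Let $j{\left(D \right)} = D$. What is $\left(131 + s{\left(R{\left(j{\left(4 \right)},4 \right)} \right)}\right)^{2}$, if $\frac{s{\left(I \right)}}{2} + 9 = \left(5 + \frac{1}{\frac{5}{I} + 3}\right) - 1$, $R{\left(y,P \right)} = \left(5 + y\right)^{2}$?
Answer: $\frac{227557225}{15376} \approx 14800.0$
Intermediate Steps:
$s{\left(I \right)} = -10 + \frac{2}{3 + \frac{5}{I}}$ ($s{\left(I \right)} = -18 + 2 \left(\left(5 + \frac{1}{\frac{5}{I} + 3}\right) - 1\right) = -18 + 2 \left(\left(5 + \frac{1}{3 + \frac{5}{I}}\right) - 1\right) = -18 + 2 \left(4 + \frac{1}{3 + \frac{5}{I}}\right) = -18 + \left(8 + \frac{2}{3 + \frac{5}{I}}\right) = -10 + \frac{2}{3 + \frac{5}{I}}$)
$\left(131 + s{\left(R{\left(j{\left(4 \right)},4 \right)} \right)}\right)^{2} = \left(131 + \frac{2 \left(-25 - 14 \left(5 + 4\right)^{2}\right)}{5 + 3 \left(5 + 4\right)^{2}}\right)^{2} = \left(131 + \frac{2 \left(-25 - 14 \cdot 9^{2}\right)}{5 + 3 \cdot 9^{2}}\right)^{2} = \left(131 + \frac{2 \left(-25 - 1134\right)}{5 + 3 \cdot 81}\right)^{2} = \left(131 + \frac{2 \left(-25 - 1134\right)}{5 + 243}\right)^{2} = \left(131 + 2 \cdot \frac{1}{248} \left(-1159\right)\right)^{2} = \left(131 - \frac{1159}{124}\right)^{2} = \left(\frac{15085}{124}\right)^{2} = \frac{227557225}{15376}$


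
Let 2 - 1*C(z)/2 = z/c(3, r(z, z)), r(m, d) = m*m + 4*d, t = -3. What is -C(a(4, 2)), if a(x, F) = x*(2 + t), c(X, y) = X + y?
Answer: -20/3 ≈ -6.6667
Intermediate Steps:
r(m, d) = m² + 4*d
a(x, F) = -x (a(x, F) = x*(2 - 3) = x*(-1) = -x)
C(z) = 4 - 2*z/(3 + z² + 4*z) (C(z) = 4 - 2*z/(3 + (z² + 4*z)) = 4 - 2*z/(3 + z² + 4*z))
-C(a(4, 2)) = -2*(6 + 2*(-1*4)² + 7*(-1*4))/(3 + (-1*4)² + 4*(-1*4)) = -2*(6 + 2*(-4)² + 7*(-4))/(3 + (-4)² + 4*(-4)) = -2*(6 + 2*16 - 28)/(3 + 16 - 16) = -2*(6 + 32 - 28)/3 = -2*10/3 = -1*20/3 = -20/3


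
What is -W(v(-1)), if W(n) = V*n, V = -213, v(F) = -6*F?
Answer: 1278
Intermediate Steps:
W(n) = -213*n
-W(v(-1)) = -(-213)*(-6*(-1)) = -(-213)*6 = -1*(-1278) = 1278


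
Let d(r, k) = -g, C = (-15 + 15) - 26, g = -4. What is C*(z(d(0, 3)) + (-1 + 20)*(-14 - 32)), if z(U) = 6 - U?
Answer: 22672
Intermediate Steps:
C = -26 (C = 0 - 26 = -26)
d(r, k) = 4 (d(r, k) = -1*(-4) = 4)
C*(z(d(0, 3)) + (-1 + 20)*(-14 - 32)) = -26*((6 - 1*4) + (-1 + 20)*(-14 - 32)) = -26*((6 - 4) + 19*(-46)) = -26*(2 - 874) = -26*(-872) = 22672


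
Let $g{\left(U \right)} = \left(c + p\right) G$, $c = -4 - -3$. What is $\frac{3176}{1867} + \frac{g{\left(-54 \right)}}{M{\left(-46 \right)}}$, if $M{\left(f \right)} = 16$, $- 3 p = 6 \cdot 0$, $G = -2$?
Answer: $\frac{27275}{14936} \approx 1.8261$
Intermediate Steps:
$p = 0$ ($p = - \frac{6 \cdot 0}{3} = \left(- \frac{1}{3}\right) 0 = 0$)
$c = -1$ ($c = -4 + 3 = -1$)
$g{\left(U \right)} = 2$ ($g{\left(U \right)} = \left(-1 + 0\right) \left(-2\right) = \left(-1\right) \left(-2\right) = 2$)
$\frac{3176}{1867} + \frac{g{\left(-54 \right)}}{M{\left(-46 \right)}} = \frac{3176}{1867} + \frac{2}{16} = 3176 \cdot \frac{1}{1867} + 2 \cdot \frac{1}{16} = \frac{3176}{1867} + \frac{1}{8} = \frac{27275}{14936}$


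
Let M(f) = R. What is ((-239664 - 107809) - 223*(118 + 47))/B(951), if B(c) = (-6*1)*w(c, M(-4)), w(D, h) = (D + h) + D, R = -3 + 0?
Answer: 192134/5697 ≈ 33.725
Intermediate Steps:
R = -3
M(f) = -3
w(D, h) = h + 2*D
B(c) = 18 - 12*c (B(c) = (-6*1)*(-3 + 2*c) = -6*(-3 + 2*c) = 18 - 12*c)
((-239664 - 107809) - 223*(118 + 47))/B(951) = ((-239664 - 107809) - 223*(118 + 47))/(18 - 12*951) = (-347473 - 223*165)/(18 - 11412) = (-347473 - 36795)/(-11394) = -384268*(-1/11394) = 192134/5697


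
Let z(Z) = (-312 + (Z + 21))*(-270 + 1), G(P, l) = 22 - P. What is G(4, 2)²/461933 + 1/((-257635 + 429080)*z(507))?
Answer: 3227570988787/4601610379461240 ≈ 0.00070140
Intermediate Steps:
z(Z) = 78279 - 269*Z (z(Z) = (-312 + (21 + Z))*(-269) = (-291 + Z)*(-269) = 78279 - 269*Z)
G(4, 2)²/461933 + 1/((-257635 + 429080)*z(507)) = (22 - 1*4)²/461933 + 1/((-257635 + 429080)*(78279 - 269*507)) = (22 - 4)²*(1/461933) + 1/(171445*(78279 - 136383)) = 18²*(1/461933) + (1/171445)/(-58104) = 324*(1/461933) + (1/171445)*(-1/58104) = 324/461933 - 1/9961640280 = 3227570988787/4601610379461240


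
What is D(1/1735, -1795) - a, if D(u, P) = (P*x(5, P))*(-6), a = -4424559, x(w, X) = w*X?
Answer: -92236191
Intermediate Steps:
x(w, X) = X*w
D(u, P) = -30*P² (D(u, P) = (P*(P*5))*(-6) = (P*(5*P))*(-6) = (5*P²)*(-6) = -30*P²)
D(1/1735, -1795) - a = -30*(-1795)² - 1*(-4424559) = -30*3222025 + 4424559 = -96660750 + 4424559 = -92236191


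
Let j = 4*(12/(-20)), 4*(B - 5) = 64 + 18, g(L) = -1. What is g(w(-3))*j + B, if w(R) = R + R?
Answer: 279/10 ≈ 27.900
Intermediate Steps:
w(R) = 2*R
B = 51/2 (B = 5 + (64 + 18)/4 = 5 + (1/4)*82 = 5 + 41/2 = 51/2 ≈ 25.500)
j = -12/5 (j = 4*(12*(-1/20)) = 4*(-3/5) = -12/5 ≈ -2.4000)
g(w(-3))*j + B = -1*(-12/5) + 51/2 = 12/5 + 51/2 = 279/10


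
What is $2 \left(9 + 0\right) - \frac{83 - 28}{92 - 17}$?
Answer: $\frac{259}{15} \approx 17.267$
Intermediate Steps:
$2 \left(9 + 0\right) - \frac{83 - 28}{92 - 17} = 2 \cdot 9 - \frac{55}{75} = 18 - 55 \cdot \frac{1}{75} = 18 - \frac{11}{15} = \frac{259}{15}$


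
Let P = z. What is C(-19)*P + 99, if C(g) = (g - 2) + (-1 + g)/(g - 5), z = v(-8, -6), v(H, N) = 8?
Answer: -187/3 ≈ -62.333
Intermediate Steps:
z = 8
P = 8
C(g) = -2 + g + (-1 + g)/(-5 + g) (C(g) = (-2 + g) + (-1 + g)/(-5 + g) = -2 + g + (-1 + g)/(-5 + g))
C(-19)*P + 99 = ((9 + (-19)**2 - 6*(-19))/(-5 - 19))*8 + 99 = ((9 + 361 + 114)/(-24))*8 + 99 = -1/24*484*8 + 99 = -121/6*8 + 99 = -484/3 + 99 = -187/3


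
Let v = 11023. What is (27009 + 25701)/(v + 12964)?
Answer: 52710/23987 ≈ 2.1974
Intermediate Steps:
(27009 + 25701)/(v + 12964) = (27009 + 25701)/(11023 + 12964) = 52710/23987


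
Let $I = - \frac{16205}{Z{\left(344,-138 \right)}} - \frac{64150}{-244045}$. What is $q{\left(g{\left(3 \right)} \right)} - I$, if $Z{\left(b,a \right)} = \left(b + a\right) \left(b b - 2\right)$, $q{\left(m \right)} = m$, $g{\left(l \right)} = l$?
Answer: $\frac{3257458833833}{1189807426436} \approx 2.7378$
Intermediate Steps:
$Z{\left(b,a \right)} = \left(-2 + b^{2}\right) \left(a + b\right)$ ($Z{\left(b,a \right)} = \left(a + b\right) \left(b^{2} - 2\right) = \left(a + b\right) \left(-2 + b^{2}\right) = \left(-2 + b^{2}\right) \left(a + b\right)$)
$I = \frac{311963445475}{1189807426436}$ ($I = - \frac{16205}{344^{3} - -276 - 688 - 138 \cdot 344^{2}} - \frac{64150}{-244045} = - \frac{16205}{40707584 + 276 - 688 - 16330368} - - \frac{12830}{48809} = - \frac{16205}{40707584 + 276 - 688 - 16330368} + \frac{12830}{48809} = - \frac{16205}{24376804} + \frac{12830}{48809} = \frac{311963445475}{1189807426436} \approx 0.2622$)
$q{\left(g{\left(3 \right)} \right)} - I = 3 - \frac{311963445475}{1189807426436} = \frac{3257458833833}{1189807426436}$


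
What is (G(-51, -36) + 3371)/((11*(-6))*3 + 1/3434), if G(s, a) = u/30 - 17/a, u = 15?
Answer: -208428347/12238758 ≈ -17.030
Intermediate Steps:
G(s, a) = ½ - 17/a (G(s, a) = 15/30 - 17/a = 15*(1/30) - 17/a = ½ - 17/a)
(G(-51, -36) + 3371)/((11*(-6))*3 + 1/3434) = ((½)*(-34 - 36)/(-36) + 3371)/((11*(-6))*3 + 1/3434) = ((½)*(-1/36)*(-70) + 3371)/(-66*3 + 1/3434) = (35/36 + 3371)/(-198 + 1/3434) = 121391/(36*(-679931/3434)) = (121391/36)*(-3434/679931) = -208428347/12238758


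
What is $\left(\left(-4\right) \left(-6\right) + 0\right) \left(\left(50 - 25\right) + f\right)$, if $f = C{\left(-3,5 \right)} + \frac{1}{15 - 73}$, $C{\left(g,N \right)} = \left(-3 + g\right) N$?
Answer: $- \frac{3492}{29} \approx -120.41$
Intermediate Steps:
$C{\left(g,N \right)} = N \left(-3 + g\right)$
$f = - \frac{1741}{58}$ ($f = 5 \left(-3 - 3\right) + \frac{1}{15 - 73} = 5 \left(-6\right) + \frac{1}{-58} = -30 - \frac{1}{58} = - \frac{1741}{58} \approx -30.017$)
$\left(\left(-4\right) \left(-6\right) + 0\right) \left(\left(50 - 25\right) + f\right) = \left(\left(-4\right) \left(-6\right) + 0\right) \left(\left(50 - 25\right) - \frac{1741}{58}\right) = \left(24 + 0\right) \left(\left(50 - 25\right) - \frac{1741}{58}\right) = 24 \left(25 - \frac{1741}{58}\right) = 24 \left(- \frac{291}{58}\right) = - \frac{3492}{29}$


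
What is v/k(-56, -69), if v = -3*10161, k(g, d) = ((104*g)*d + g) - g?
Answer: -10161/133952 ≈ -0.075855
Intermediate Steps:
k(g, d) = 104*d*g (k(g, d) = (104*d*g + g) - g = (g + 104*d*g) - g = 104*d*g)
v = -30483
v/k(-56, -69) = -30483/(104*(-69)*(-56)) = -30483/401856 = -30483*1/401856 = -10161/133952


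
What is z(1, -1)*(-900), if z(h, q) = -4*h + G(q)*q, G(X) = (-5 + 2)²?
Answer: 11700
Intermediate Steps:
G(X) = 9 (G(X) = (-3)² = 9)
z(h, q) = -4*h + 9*q
z(1, -1)*(-900) = (-4*1 + 9*(-1))*(-900) = (-4 - 9)*(-900) = -13*(-900) = 11700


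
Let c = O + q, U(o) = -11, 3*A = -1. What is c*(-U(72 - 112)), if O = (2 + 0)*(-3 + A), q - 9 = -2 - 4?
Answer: -121/3 ≈ -40.333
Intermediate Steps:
A = -1/3 (A = (1/3)*(-1) = -1/3 ≈ -0.33333)
q = 3 (q = 9 + (-2 - 4) = 9 - 6 = 3)
O = -20/3 (O = (2 + 0)*(-3 - 1/3) = 2*(-10/3) = -20/3 ≈ -6.6667)
c = -11/3 (c = -20/3 + 3 = -11/3 ≈ -3.6667)
c*(-U(72 - 112)) = -(-11)*(-11)/3 = -11/3*11 = -121/3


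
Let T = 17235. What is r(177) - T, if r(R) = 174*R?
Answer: 13563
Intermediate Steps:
r(177) - T = 174*177 - 1*17235 = 30798 - 17235 = 13563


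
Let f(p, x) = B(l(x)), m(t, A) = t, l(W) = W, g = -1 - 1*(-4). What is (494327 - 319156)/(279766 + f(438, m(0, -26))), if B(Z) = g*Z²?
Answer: 175171/279766 ≈ 0.62613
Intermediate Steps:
g = 3 (g = -1 + 4 = 3)
B(Z) = 3*Z²
f(p, x) = 3*x²
(494327 - 319156)/(279766 + f(438, m(0, -26))) = (494327 - 319156)/(279766 + 3*0²) = 175171/(279766 + 3*0) = 175171/(279766 + 0) = 175171/279766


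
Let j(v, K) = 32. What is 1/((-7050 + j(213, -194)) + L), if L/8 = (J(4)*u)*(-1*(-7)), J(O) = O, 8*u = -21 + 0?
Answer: -1/7606 ≈ -0.00013148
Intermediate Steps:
u = -21/8 (u = (-21 + 0)/8 = (⅛)*(-21) = -21/8 ≈ -2.6250)
L = -588 (L = 8*((4*(-21/8))*(-1*(-7))) = 8*(-21/2*7) = 8*(-147/2) = -588)
1/((-7050 + j(213, -194)) + L) = 1/((-7050 + 32) - 588) = 1/(-7018 - 588) = 1/(-7606) = -1/7606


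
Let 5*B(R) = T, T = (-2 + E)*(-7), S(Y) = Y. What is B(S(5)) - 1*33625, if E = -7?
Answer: -168062/5 ≈ -33612.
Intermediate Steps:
T = 63 (T = (-2 - 7)*(-7) = -9*(-7) = 63)
B(R) = 63/5 (B(R) = (⅕)*63 = 63/5)
B(S(5)) - 1*33625 = 63/5 - 1*33625 = 63/5 - 33625 = -168062/5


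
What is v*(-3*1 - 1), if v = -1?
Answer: 4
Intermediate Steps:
v*(-3*1 - 1) = -(-3*1 - 1) = -(-3 - 1) = -1*(-4) = 4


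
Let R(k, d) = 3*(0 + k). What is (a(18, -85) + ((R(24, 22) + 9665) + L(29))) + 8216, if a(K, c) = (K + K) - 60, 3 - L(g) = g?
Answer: 17903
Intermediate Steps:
R(k, d) = 3*k
L(g) = 3 - g
a(K, c) = -60 + 2*K (a(K, c) = 2*K - 60 = -60 + 2*K)
(a(18, -85) + ((R(24, 22) + 9665) + L(29))) + 8216 = ((-60 + 2*18) + ((3*24 + 9665) + (3 - 1*29))) + 8216 = ((-60 + 36) + ((72 + 9665) + (3 - 29))) + 8216 = (-24 + (9737 - 26)) + 8216 = (-24 + 9711) + 8216 = 9687 + 8216 = 17903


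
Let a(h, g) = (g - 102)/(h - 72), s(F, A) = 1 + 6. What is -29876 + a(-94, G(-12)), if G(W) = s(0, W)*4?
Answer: -2479671/83 ≈ -29876.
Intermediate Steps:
s(F, A) = 7
G(W) = 28 (G(W) = 7*4 = 28)
a(h, g) = (-102 + g)/(-72 + h)
-29876 + a(-94, G(-12)) = -29876 + (-102 + 28)/(-72 - 94) = -29876 - 74/(-166) = -29876 - 1/166*(-74) = -29876 + 37/83 = -2479671/83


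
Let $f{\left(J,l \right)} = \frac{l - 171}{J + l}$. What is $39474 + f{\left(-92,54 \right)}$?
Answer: $\frac{1500129}{38} \approx 39477.0$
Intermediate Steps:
$f{\left(J,l \right)} = \frac{-171 + l}{J + l}$
$39474 + f{\left(-92,54 \right)} = 39474 + \frac{-171 + 54}{-92 + 54} = 39474 + \frac{1}{-38} \left(-117\right) = 39474 - - \frac{117}{38} = 39474 + \frac{117}{38} = \frac{1500129}{38}$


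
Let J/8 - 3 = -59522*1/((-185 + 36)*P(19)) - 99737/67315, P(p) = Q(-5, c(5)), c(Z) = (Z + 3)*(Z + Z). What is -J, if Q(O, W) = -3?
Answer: 31688291632/30089805 ≈ 1053.1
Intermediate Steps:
c(Z) = 2*Z*(3 + Z) (c(Z) = (3 + Z)*(2*Z) = 2*Z*(3 + Z))
P(p) = -3
J = -31688291632/30089805 (J = 24 + 8*(-59522*(-1/(3*(-185 + 36))) - 99737/67315) = 24 + 8*(-59522/((-3*(-149))) - 99737*1/67315) = 24 + 8*(-59522/447 - 99737/67315) = 24 + 8*(-4051305869/30089805) = 24 - 32410446952/30089805 = -31688291632/30089805 ≈ -1053.1)
-J = -1*(-31688291632/30089805) = 31688291632/30089805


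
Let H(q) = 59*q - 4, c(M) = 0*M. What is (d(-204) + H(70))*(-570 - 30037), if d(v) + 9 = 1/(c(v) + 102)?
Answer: -12852950545/102 ≈ -1.2601e+8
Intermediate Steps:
c(M) = 0
d(v) = -917/102 (d(v) = -9 + 1/(0 + 102) = -9 + 1/102 = -917/102)
H(q) = -4 + 59*q
(d(-204) + H(70))*(-570 - 30037) = (-917/102 + (-4 + 59*70))*(-570 - 30037) = (-917/102 + (-4 + 4130))*(-30607) = (-917/102 + 4126)*(-30607) = (419935/102)*(-30607) = -12852950545/102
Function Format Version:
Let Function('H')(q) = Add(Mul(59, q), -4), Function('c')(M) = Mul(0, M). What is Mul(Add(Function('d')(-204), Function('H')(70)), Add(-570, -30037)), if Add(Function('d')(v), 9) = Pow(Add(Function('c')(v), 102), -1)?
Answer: Rational(-12852950545, 102) ≈ -1.2601e+8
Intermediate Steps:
Function('c')(M) = 0
Function('d')(v) = Rational(-917, 102) (Function('d')(v) = Add(-9, Pow(Add(0, 102), -1)) = Add(-9, Pow(102, -1)) = Add(-9, Rational(1, 102)) = Rational(-917, 102))
Function('H')(q) = Add(-4, Mul(59, q))
Mul(Add(Function('d')(-204), Function('H')(70)), Add(-570, -30037)) = Mul(Add(Rational(-917, 102), Add(-4, Mul(59, 70))), Add(-570, -30037)) = Mul(Add(Rational(-917, 102), Add(-4, 4130)), -30607) = Mul(Add(Rational(-917, 102), 4126), -30607) = Mul(Rational(419935, 102), -30607) = Rational(-12852950545, 102)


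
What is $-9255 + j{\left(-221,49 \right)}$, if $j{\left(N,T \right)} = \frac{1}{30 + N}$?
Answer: $- \frac{1767706}{191} \approx -9255.0$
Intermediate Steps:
$-9255 + j{\left(-221,49 \right)} = -9255 + \frac{1}{30 - 221} = -9255 + \frac{1}{-191} = -9255 - \frac{1}{191} = - \frac{1767706}{191}$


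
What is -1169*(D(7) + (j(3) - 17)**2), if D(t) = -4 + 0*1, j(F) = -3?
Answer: -462924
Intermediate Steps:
D(t) = -4 (D(t) = -4 + 0 = -4)
-1169*(D(7) + (j(3) - 17)**2) = -1169*(-4 + (-3 - 17)**2) = -1169*(-4 + (-20)**2) = -1169*(-4 + 400) = -1169*396 = -462924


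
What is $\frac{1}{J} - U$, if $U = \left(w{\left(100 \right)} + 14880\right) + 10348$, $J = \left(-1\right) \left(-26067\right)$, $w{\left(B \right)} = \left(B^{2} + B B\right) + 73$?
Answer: $- \frac{1180861166}{26067} \approx -45301.0$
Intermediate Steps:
$w{\left(B \right)} = 73 + 2 B^{2}$ ($w{\left(B \right)} = \left(B^{2} + B^{2}\right) + 73 = 2 B^{2} + 73 = 73 + 2 B^{2}$)
$J = 26067$
$U = 45301$ ($U = \left(\left(73 + 2 \cdot 100^{2}\right) + 14880\right) + 10348 = \left(\left(73 + 2 \cdot 10000\right) + 14880\right) + 10348 = \left(\left(73 + 20000\right) + 14880\right) + 10348 = \left(20073 + 14880\right) + 10348 = 34953 + 10348 = 45301$)
$\frac{1}{J} - U = \frac{1}{26067} - 45301 = - \frac{1180861166}{26067}$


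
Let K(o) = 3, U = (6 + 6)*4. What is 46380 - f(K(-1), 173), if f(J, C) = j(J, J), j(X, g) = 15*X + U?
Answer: 46287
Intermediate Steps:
U = 48 (U = 12*4 = 48)
j(X, g) = 48 + 15*X (j(X, g) = 15*X + 48 = 48 + 15*X)
f(J, C) = 48 + 15*J
46380 - f(K(-1), 173) = 46380 - (48 + 15*3) = 46380 - (48 + 45) = 46380 - 1*93 = 46380 - 93 = 46287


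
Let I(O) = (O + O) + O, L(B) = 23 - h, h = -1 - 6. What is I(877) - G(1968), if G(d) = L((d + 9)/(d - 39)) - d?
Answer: 4569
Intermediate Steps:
h = -7
L(B) = 30 (L(B) = 23 - 1*(-7) = 23 + 7 = 30)
G(d) = 30 - d
I(O) = 3*O (I(O) = 2*O + O = 3*O)
I(877) - G(1968) = 3*877 - (30 - 1*1968) = 2631 - (30 - 1968) = 2631 - 1*(-1938) = 2631 + 1938 = 4569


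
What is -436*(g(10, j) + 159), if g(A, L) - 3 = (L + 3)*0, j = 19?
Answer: -70632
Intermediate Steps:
g(A, L) = 3 (g(A, L) = 3 + (L + 3)*0 = 3 + (3 + L)*0 = 3 + 0 = 3)
-436*(g(10, j) + 159) = -436*(3 + 159) = -436*162 = -70632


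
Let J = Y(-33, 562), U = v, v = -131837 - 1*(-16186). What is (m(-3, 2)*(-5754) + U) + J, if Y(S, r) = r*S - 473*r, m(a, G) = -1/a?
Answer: -401941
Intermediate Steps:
Y(S, r) = -473*r + S*r (Y(S, r) = S*r - 473*r = -473*r + S*r)
v = -115651 (v = -131837 + 16186 = -115651)
U = -115651
J = -284372 (J = 562*(-473 - 33) = 562*(-506) = -284372)
(m(-3, 2)*(-5754) + U) + J = (-1/(-3)*(-5754) - 115651) - 284372 = (-1*(-⅓)*(-5754) - 115651) - 284372 = ((⅓)*(-5754) - 115651) - 284372 = (-1918 - 115651) - 284372 = -117569 - 284372 = -401941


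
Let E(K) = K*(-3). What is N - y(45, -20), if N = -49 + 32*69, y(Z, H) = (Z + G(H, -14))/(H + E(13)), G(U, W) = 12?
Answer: 127438/59 ≈ 2160.0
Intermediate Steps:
E(K) = -3*K
y(Z, H) = (12 + Z)/(-39 + H) (y(Z, H) = (Z + 12)/(H - 3*13) = (12 + Z)/(H - 39) = (12 + Z)/(-39 + H))
N = 2159 (N = -49 + 2208 = 2159)
N - y(45, -20) = 2159 - (12 + 45)/(-39 - 20) = 2159 - 57/(-59) = 2159 - (-1)*57/59 = 2159 - 1*(-57/59) = 2159 + 57/59 = 127438/59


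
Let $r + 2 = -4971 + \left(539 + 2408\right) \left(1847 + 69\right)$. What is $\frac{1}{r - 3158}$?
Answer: $\frac{1}{5638321} \approx 1.7736 \cdot 10^{-7}$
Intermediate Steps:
$r = 5641479$ ($r = -2 - \left(4971 - \left(539 + 2408\right) \left(1847 + 69\right)\right) = -2 + \left(-4971 + 2947 \cdot 1916\right) = -2 + \left(-4971 + 5646452\right) = -2 + 5641481 = 5641479$)
$\frac{1}{r - 3158} = \frac{1}{5641479 - 3158} = \frac{1}{5638321}$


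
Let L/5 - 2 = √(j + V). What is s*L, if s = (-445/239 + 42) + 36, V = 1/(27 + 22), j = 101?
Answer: 181970/239 + 1364775*√22/1673 ≈ 4587.7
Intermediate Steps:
V = 1/49 ≈ 0.020408
L = 10 + 75*√22/7 (L = 10 + 5*√(101 + 1/49) = 10 + 5*√(4950/49) = 10 + 5*(15*√22/7) = 10 + 75*√22/7 ≈ 60.254)
s = 18197/239 (s = (-445*1/239 + 42) + 36 = (-445/239 + 42) + 36 = 9593/239 + 36 = 18197/239 ≈ 76.138)
s*L = 18197*(10 + 75*√22/7)/239 = 181970/239 + 1364775*√22/1673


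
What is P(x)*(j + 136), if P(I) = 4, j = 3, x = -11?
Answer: 556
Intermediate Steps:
P(x)*(j + 136) = 4*(3 + 136) = 4*139 = 556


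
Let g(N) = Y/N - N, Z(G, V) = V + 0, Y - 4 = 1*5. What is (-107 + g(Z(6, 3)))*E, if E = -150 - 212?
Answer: 38734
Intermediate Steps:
Y = 9 (Y = 4 + 1*5 = 4 + 5 = 9)
Z(G, V) = V
E = -362
g(N) = -N + 9/N (g(N) = 9/N - N = -N + 9/N)
(-107 + g(Z(6, 3)))*E = (-107 + (-1*3 + 9/3))*(-362) = (-107 + (-3 + 9*(⅓)))*(-362) = (-107 + (-3 + 3))*(-362) = (-107 + 0)*(-362) = -107*(-362) = 38734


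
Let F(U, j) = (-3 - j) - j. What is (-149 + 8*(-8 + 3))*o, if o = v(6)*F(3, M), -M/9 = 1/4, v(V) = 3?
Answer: -1701/2 ≈ -850.50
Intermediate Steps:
M = -9/4 ≈ -2.2500
F(U, j) = -3 - 2*j
o = 9/2 (o = 3*(-3 - 2*(-9/4)) = 3*(-3 + 9/2) = 3*(3/2) = 9/2 ≈ 4.5000)
(-149 + 8*(-8 + 3))*o = (-149 + 8*(-8 + 3))*(9/2) = (-149 + 8*(-5))*(9/2) = (-149 - 40)*(9/2) = -189*9/2 = -1701/2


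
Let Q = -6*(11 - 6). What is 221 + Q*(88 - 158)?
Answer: 2321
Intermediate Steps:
Q = -30 (Q = -6*5 = -30)
221 + Q*(88 - 158) = 221 - 30*(88 - 158) = 221 - 30*(-70) = 221 + 2100 = 2321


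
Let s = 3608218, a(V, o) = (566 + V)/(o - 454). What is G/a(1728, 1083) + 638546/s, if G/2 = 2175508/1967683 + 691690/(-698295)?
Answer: 3689770376824118965/15369103257663515763 ≈ 0.24008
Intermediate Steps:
a(V, o) = (566 + V)/(-454 + o)
G = 63247881836/274804640097 (G = 2*(2175508/1967683 + 691690/(-698295)) = 2*(2175508*(1/1967683) + 691690*(-1/698295)) = 2*(2175508/1967683 - 138338/139659) = 2*(31623940918/274804640097) = 63247881836/274804640097 ≈ 0.23016)
G/a(1728, 1083) + 638546/s = 63247881836/(274804640097*(((566 + 1728)/(-454 + 1083)))) + 638546/3608218 = 63247881836/(274804640097*((2294/629))) + 638546*(1/3608218) = 63247881836/(274804640097*(((1/629)*2294))) + 319273/1804109 = 63247881836/(274804640097*(62/17)) + 319273/1804109 = (63247881836/274804640097)*(17/62) + 319273/1804109 = 537606995606/8518943843007 + 319273/1804109 = 3689770376824118965/15369103257663515763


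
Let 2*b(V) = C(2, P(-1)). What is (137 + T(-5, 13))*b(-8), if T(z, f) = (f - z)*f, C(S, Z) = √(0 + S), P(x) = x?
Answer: 371*√2/2 ≈ 262.34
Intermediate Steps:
C(S, Z) = √S
b(V) = √2/2
T(z, f) = f*(f - z)
(137 + T(-5, 13))*b(-8) = (137 + 13*(13 - 1*(-5)))*(√2/2) = (137 + 13*(13 + 5))*(√2/2) = (137 + 13*18)*(√2/2) = (137 + 234)*(√2/2) = 371*(√2/2) = 371*√2/2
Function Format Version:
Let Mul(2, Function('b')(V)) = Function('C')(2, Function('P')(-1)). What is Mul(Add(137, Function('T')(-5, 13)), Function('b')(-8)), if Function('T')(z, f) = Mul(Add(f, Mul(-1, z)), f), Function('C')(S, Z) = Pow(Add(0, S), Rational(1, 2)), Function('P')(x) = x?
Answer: Mul(Rational(371, 2), Pow(2, Rational(1, 2))) ≈ 262.34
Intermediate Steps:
Function('C')(S, Z) = Pow(S, Rational(1, 2))
Function('b')(V) = Mul(Rational(1, 2), Pow(2, Rational(1, 2)))
Function('T')(z, f) = Mul(f, Add(f, Mul(-1, z)))
Mul(Add(137, Function('T')(-5, 13)), Function('b')(-8)) = Mul(Add(137, Mul(13, Add(13, Mul(-1, -5)))), Mul(Rational(1, 2), Pow(2, Rational(1, 2)))) = Mul(Add(137, Mul(13, Add(13, 5))), Mul(Rational(1, 2), Pow(2, Rational(1, 2)))) = Mul(Add(137, Mul(13, 18)), Mul(Rational(1, 2), Pow(2, Rational(1, 2)))) = Mul(Add(137, 234), Mul(Rational(1, 2), Pow(2, Rational(1, 2)))) = Mul(371, Mul(Rational(1, 2), Pow(2, Rational(1, 2)))) = Mul(Rational(371, 2), Pow(2, Rational(1, 2)))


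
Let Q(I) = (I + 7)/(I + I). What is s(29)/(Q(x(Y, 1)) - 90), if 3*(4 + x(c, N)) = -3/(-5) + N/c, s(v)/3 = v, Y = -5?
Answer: -10092/10487 ≈ -0.96233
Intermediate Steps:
s(v) = 3*v
x(c, N) = -19/5 + N/(3*c) (x(c, N) = -4 + (-3/(-5) + N/c)/3 = -4 + (-3*(-⅕) + N/c)/3 = -4 + (⅗ + N/c)/3 = -4 + (⅕ + N/(3*c)) = -19/5 + N/(3*c))
Q(I) = (7 + I)/(2*I) (Q(I) = (7 + I)/((2*I)) = (7 + I)*(1/(2*I)) = (7 + I)/(2*I))
s(29)/(Q(x(Y, 1)) - 90) = (3*29)/((7 + (-19/5 + (⅓)*1/(-5)))/(2*(-19/5 + (⅓)*1/(-5))) - 90) = 87/((7 + (-19/5 + (⅓)*1*(-⅕)))/(2*(-19/5 + (⅓)*1*(-⅕))) - 90) = 87/((7 + (-19/5 - 1/15))/(2*(-19/5 - 1/15)) - 90) = 87/((7 - 58/15)/(2*(-58/15)) - 90) = 87/((½)*(-15/58)*(47/15) - 90) = 87/(-47/116 - 90) = 87/(-10487/116) = 87*(-116/10487) = -10092/10487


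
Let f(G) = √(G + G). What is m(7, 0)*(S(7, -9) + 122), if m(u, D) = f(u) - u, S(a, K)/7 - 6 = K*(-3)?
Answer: -2471 + 353*√14 ≈ -1150.2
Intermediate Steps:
S(a, K) = 42 - 21*K (S(a, K) = 42 + 7*(K*(-3)) = 42 + 7*(-3*K) = 42 - 21*K)
f(G) = √2*√G (f(G) = √(2*G) = √2*√G)
m(u, D) = -u + √2*√u (m(u, D) = √2*√u - u = -u + √2*√u)
m(7, 0)*(S(7, -9) + 122) = (-1*7 + √2*√7)*((42 - 21*(-9)) + 122) = (-7 + √14)*((42 + 189) + 122) = (-7 + √14)*(231 + 122) = (-7 + √14)*353 = -2471 + 353*√14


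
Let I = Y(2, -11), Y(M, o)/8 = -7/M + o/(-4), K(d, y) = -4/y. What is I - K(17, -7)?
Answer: -46/7 ≈ -6.5714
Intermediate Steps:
Y(M, o) = -56/M - 2*o (Y(M, o) = 8*(-7/M + o/(-4)) = 8*(-7/M + o*(-1/4)) = 8*(-7/M - o/4) = -56/M - 2*o)
I = -6 (I = -56/2 - 2*(-11) = -56*1/2 + 22 = -28 + 22 = -6)
I - K(17, -7) = -6 - (-4)/(-7) = -6 - (-4)*(-1)/7 = -6 - 1*4/7 = -6 - 4/7 = -46/7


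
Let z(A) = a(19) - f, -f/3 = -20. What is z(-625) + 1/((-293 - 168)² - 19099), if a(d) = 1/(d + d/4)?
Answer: -1101731617/18375090 ≈ -59.958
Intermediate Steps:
f = 60 (f = -3*(-20) = 60)
a(d) = 4/(5*d) (a(d) = 1/(d + d*(¼)) = 1/(d + d/4) = 1/(5*d/4) = 4/(5*d))
z(A) = -5696/95 (z(A) = (⅘)/19 - 1*60 = (⅘)*(1/19) - 60 = 4/95 - 60 = -5696/95)
z(-625) + 1/((-293 - 168)² - 19099) = -5696/95 + 1/((-293 - 168)² - 19099) = -5696/95 + 1/((-461)² - 19099) = -5696/95 + 1/(212521 - 19099) = -5696/95 + 1/193422 = -1101731617/18375090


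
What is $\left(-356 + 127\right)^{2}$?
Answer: $52441$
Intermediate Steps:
$\left(-356 + 127\right)^{2} = \left(-229\right)^{2} = 52441$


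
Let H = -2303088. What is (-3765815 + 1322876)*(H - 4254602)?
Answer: 16020036650910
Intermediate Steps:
(-3765815 + 1322876)*(H - 4254602) = (-3765815 + 1322876)*(-2303088 - 4254602) = -2442939*(-6557690) = 16020036650910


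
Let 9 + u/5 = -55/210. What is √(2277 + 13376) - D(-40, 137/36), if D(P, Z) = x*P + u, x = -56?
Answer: -92135/42 + √15653 ≈ -2068.6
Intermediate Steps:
u = -1945/42 (u = -45 + 5*(-55/210) = -45 + 5*(-55*1/210) = -45 + 5*(-11/42) = -45 - 55/42 = -1945/42 ≈ -46.310)
D(P, Z) = -1945/42 - 56*P (D(P, Z) = -56*P - 1945/42 = -1945/42 - 56*P)
√(2277 + 13376) - D(-40, 137/36) = √(2277 + 13376) - (-1945/42 - 56*(-40)) = √15653 - (-1945/42 + 2240) = √15653 - 1*92135/42 = √15653 - 92135/42 = -92135/42 + √15653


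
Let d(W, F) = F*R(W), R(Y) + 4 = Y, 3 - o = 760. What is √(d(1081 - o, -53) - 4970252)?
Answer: I*√5067454 ≈ 2251.1*I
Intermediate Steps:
o = -757 (o = 3 - 1*760 = 3 - 760 = -757)
R(Y) = -4 + Y
d(W, F) = F*(-4 + W)
√(d(1081 - o, -53) - 4970252) = √(-53*(-4 + (1081 - 1*(-757))) - 4970252) = √(-53*(-4 + (1081 + 757)) - 4970252) = √(-53*(-4 + 1838) - 4970252) = √(-53*1834 - 4970252) = √(-97202 - 4970252) = √(-5067454) = I*√5067454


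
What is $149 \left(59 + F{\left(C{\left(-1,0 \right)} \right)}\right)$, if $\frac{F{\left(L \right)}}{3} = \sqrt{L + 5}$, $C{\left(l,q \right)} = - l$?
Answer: $8791 + 447 \sqrt{6} \approx 9885.9$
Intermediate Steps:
$F{\left(L \right)} = 3 \sqrt{5 + L}$ ($F{\left(L \right)} = 3 \sqrt{L + 5} = 3 \sqrt{5 + L}$)
$149 \left(59 + F{\left(C{\left(-1,0 \right)} \right)}\right) = 149 \left(59 + 3 \sqrt{5 - -1}\right) = 149 \left(59 + 3 \sqrt{5 + 1}\right) = 149 \left(59 + 3 \sqrt{6}\right) = 8791 + 447 \sqrt{6}$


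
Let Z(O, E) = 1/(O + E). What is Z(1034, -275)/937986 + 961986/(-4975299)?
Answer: -10870920790055/56223356398902 ≈ -0.19335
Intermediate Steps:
Z(O, E) = 1/(E + O)
Z(1034, -275)/937986 + 961986/(-4975299) = 1/((-275 + 1034)*937986) + 961986/(-4975299) = (1/937986)/759 + 961986*(-1/4975299) = (1/759)*(1/937986) - 320662/1658433 = 1/711931374 - 320662/1658433 = -10870920790055/56223356398902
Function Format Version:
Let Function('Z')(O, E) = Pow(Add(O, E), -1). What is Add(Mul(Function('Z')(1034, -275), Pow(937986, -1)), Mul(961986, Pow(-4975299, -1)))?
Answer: Rational(-10870920790055, 56223356398902) ≈ -0.19335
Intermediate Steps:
Function('Z')(O, E) = Pow(Add(E, O), -1)
Add(Mul(Function('Z')(1034, -275), Pow(937986, -1)), Mul(961986, Pow(-4975299, -1))) = Add(Mul(Pow(Add(-275, 1034), -1), Pow(937986, -1)), Mul(961986, Pow(-4975299, -1))) = Add(Mul(Pow(759, -1), Rational(1, 937986)), Mul(961986, Rational(-1, 4975299))) = Add(Mul(Rational(1, 759), Rational(1, 937986)), Rational(-320662, 1658433)) = Add(Rational(1, 711931374), Rational(-320662, 1658433)) = Rational(-10870920790055, 56223356398902)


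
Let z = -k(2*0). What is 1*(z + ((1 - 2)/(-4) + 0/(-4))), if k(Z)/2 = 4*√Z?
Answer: ¼ ≈ 0.25000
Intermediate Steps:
k(Z) = 8*√Z (k(Z) = 2*(4*√Z) = 8*√Z)
z = 0 (z = -8*√(2*0) = -8*√0 = -8*0 = -1*0 = 0)
1*(z + ((1 - 2)/(-4) + 0/(-4))) = 1*(0 + ((1 - 2)/(-4) + 0/(-4))) = 1*(0 + (-1*(-¼) + 0*(-¼))) = 1*(0 + (¼ + 0)) = 1*(0 + ¼) = 1*(¼) = ¼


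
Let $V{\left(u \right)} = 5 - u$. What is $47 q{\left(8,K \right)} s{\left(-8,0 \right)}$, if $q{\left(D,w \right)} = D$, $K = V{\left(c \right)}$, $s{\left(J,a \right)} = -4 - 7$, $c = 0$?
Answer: $-4136$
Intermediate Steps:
$s{\left(J,a \right)} = -11$ ($s{\left(J,a \right)} = -4 - 7 = -11$)
$K = 5$ ($K = 5 - 0 = 5 + 0 = 5$)
$47 q{\left(8,K \right)} s{\left(-8,0 \right)} = 47 \cdot 8 \left(-11\right) = 376 \left(-11\right) = -4136$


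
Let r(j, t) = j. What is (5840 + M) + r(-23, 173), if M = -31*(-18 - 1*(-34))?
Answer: 5321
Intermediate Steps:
M = -496 (M = -31*(-18 + 34) = -31*16 = -496)
(5840 + M) + r(-23, 173) = (5840 - 496) - 23 = 5344 - 23 = 5321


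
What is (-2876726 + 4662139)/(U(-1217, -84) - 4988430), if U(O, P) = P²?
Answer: -1785413/4981374 ≈ -0.35842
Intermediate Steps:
(-2876726 + 4662139)/(U(-1217, -84) - 4988430) = (-2876726 + 4662139)/((-84)² - 4988430) = 1785413/(7056 - 4988430) = 1785413/(-4981374) = 1785413*(-1/4981374) = -1785413/4981374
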